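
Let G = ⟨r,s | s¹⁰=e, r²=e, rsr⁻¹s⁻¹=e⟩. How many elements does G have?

Enumerate words in the generators, reducing via the relations: the distinct elements are
  {e, r, s, rs, s², s³, s⁴, s⁵, s⁶, s⁷, s⁸, s⁹, rs², rs³, rs⁴, rs⁵, rs⁶, rs⁷, rs⁸, rs⁹}.
No further products give new elements, so |G| = 20.

Answer: 20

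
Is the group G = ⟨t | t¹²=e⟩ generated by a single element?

|G| = 12. The element t has order 12 (its powers give 12 distinct elements), so ⟨t⟩ = G and G is cyclic.

Answer: Yes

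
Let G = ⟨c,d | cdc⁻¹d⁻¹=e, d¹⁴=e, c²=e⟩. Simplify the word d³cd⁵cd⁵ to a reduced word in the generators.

Multiply left to right, reducing at each step:
  (d³) · c = cd³
  (cd³) · d⁵ = cd⁸
  (cd⁸) · c = d⁸
  (d⁸) · d⁵ = d¹³

Answer: d¹³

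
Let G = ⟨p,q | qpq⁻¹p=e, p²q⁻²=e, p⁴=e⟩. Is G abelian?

p·q = pq but q·p = pq⁻¹, so p·q ≠ q·p and G is not abelian.

Answer: No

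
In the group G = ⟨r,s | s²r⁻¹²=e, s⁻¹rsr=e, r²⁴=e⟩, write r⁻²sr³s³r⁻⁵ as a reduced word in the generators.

Multiply left to right, reducing at each step:
  (r²²) · s = r¹⁰s⁻¹
  (r¹⁰s⁻¹) · r³ = r⁷s⁻¹
  (r⁷s⁻¹) · s³ = r¹⁹
  (r¹⁹) · r⁻⁵ = r¹⁴

Answer: r¹⁴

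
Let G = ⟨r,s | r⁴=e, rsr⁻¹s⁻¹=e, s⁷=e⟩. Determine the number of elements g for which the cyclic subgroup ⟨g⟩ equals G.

G is cyclic of order 28. An element generates G iff its order is 28, and a cyclic group of order 28 has exactly φ(28) = 12 such elements.

Answer: 12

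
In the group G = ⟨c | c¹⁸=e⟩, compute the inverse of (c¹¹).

The order of (c¹¹) is 18 (smallest k with (c¹¹)ᵏ = e), so (c¹¹)⁻¹ = (c¹¹)¹⁷ = c⁷.
Check: (c¹¹) · (c⁷) → (c¹¹) · c⁷ = e, giving e as required.

Answer: c⁷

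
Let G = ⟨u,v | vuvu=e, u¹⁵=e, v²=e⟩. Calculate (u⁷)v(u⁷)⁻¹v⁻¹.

[(u⁷), v] = (u⁷)·v·(u⁷)⁻¹·v⁻¹.
  (u⁷) · v = u⁷v
  (u⁷v) · (u⁸) = u¹⁴v
  (u¹⁴v) · v = u¹⁴

Answer: u¹⁴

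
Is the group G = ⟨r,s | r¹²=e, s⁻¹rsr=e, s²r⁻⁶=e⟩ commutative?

r·s = rs but s·r = r⁵s⁻¹, so r·s ≠ s·r and G is not abelian.

Answer: No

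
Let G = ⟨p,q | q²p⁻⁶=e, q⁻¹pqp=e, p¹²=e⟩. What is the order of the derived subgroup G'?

G' = [G, G] is generated by all commutators. The generator-pair commutators are: [p, q] = p².
The subgroup they normally generate is {e, p², p⁴, p⁶, p⁸, p¹⁰}, of order 6.
Check: |G/G'| = 24/6 = 4 is the order of the abelianisation.

Answer: 6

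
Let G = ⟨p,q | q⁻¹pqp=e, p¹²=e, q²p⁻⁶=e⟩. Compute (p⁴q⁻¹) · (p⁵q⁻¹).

Compute (p⁴q⁻¹) · (p⁵q⁻¹) by multiplying left to right and reducing via the relations at each step:
  (p⁴q⁻¹) · p⁵ = p⁵q
  (p⁵q) · q⁻¹ = p⁵

Answer: p⁵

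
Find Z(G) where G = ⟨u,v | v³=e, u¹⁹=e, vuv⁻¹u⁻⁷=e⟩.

An element z ∈ Z(G) iff z commutes with every generator.
For example e is central: e·u = u = u·e; e·v = v = v·e.
Whereas u ∉ Z(G) since u·v = uv ≠ u⁷v = v·u.
Checking each of the 57 elements this way gives Z(G) = {e}, of order 1.

Answer: {e}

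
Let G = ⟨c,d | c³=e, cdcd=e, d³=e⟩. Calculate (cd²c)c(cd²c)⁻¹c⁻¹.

[(cd²c), c] = (cd²c)·c·(cd²c)⁻¹·c⁻¹.
  (cd²c) · c = c²d
  (c²d) · (cd²c) = d²
  (d²) · (c²) = cd

Answer: cd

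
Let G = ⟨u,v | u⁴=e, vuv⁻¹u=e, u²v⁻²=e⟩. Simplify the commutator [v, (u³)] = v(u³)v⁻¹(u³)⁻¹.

[v, (u³)] = v·(u³)·v⁻¹·(u³)⁻¹.
  v · (u³) = uv
  (uv) · (v⁻¹) = u
  u · u = u²

Answer: u²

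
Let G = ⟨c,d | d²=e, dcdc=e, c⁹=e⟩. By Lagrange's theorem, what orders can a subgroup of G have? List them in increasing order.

|G| = 18 = 2 · 3². By Lagrange's theorem the order of any subgroup divides 18; the divisors of 18 are 1, 2, 3, 6, 9, 18.

Answer: 1, 2, 3, 6, 9, 18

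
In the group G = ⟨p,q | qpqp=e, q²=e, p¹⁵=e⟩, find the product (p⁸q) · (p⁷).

Compute (p⁸q) · (p⁷) by multiplying left to right and reducing via the relations at each step:
  (p⁸q) · p⁷ = pq

Answer: pq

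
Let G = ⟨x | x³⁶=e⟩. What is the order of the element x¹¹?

Compute successive powers until reaching e:
  (x¹¹)¹ = x¹¹, (x¹¹)² = x²², (x¹¹)³ = x³³, (x¹¹)⁴ = x⁸, (x¹¹)⁵ = x¹⁹, (x¹¹)⁶ = x³⁰, (x¹¹)⁷ = x⁵, (x¹¹)⁸ = x¹⁶, (x¹¹)⁹ = x²⁷, (x¹¹)¹⁰ = x², (x¹¹)¹¹ = x¹³, (x¹¹)¹² = x²⁴, (x¹¹)¹³ = x³⁵, (x¹¹)¹⁴ = x¹⁰, (x¹¹)¹⁵ = x²¹, (x¹¹)¹⁶ = x³², (x¹¹)¹⁷ = x⁷, (x¹¹)¹⁸ = x¹⁸, (x¹¹)¹⁹ = x²⁹, (x¹¹)²⁰ = x⁴, (x¹¹)²¹ = x¹⁵, (x¹¹)²² = x²⁶, (x¹¹)²³ = x, (x¹¹)²⁴ = x¹², (x¹¹)²⁵ = x²³, (x¹¹)²⁶ = x³⁴, (x¹¹)²⁷ = x⁹, (x¹¹)²⁸ = x²⁰, (x¹¹)²⁹ = x³¹, (x¹¹)³⁰ = x⁶, (x¹¹)³¹ = x¹⁷, (x¹¹)³² = x²⁸, (x¹¹)³³ = x³, (x¹¹)³⁴ = x¹⁴, (x¹¹)³⁵ = x²⁵, (x¹¹)³⁶ = e.
The smallest positive k with (x¹¹)ᵏ = e is 36.

Answer: 36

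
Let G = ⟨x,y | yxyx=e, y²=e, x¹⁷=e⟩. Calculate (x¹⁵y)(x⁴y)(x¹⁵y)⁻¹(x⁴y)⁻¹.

[(x¹⁵y), (x⁴y)] = (x¹⁵y)·(x⁴y)·(x¹⁵y)⁻¹·(x⁴y)⁻¹.
  (x¹⁵y) · (x⁴y) = x¹¹
  (x¹¹) · (x¹⁵y) = x⁹y
  (x⁹y) · (x⁴y) = x⁵

Answer: x⁵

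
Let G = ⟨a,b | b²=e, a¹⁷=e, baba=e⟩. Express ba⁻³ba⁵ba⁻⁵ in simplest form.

Multiply left to right, reducing at each step:
  b · a⁻³ = a³b
  (a³b) · b = a³
  (a³) · a⁵ = a⁸
  (a⁸) · b = a⁸b
  (a⁸b) · a⁻⁵ = a¹³b

Answer: a¹³b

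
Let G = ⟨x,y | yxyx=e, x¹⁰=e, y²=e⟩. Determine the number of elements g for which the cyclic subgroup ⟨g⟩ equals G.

⟨g⟩ = G would require ord(g) = |G| = 20, but the maximum element order in G is 10 < 20. So G is not cyclic and no single element generates it: the count is 0.

Answer: 0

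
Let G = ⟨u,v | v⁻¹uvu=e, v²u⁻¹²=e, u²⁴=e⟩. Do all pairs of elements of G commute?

u·v = uv but v·u = u¹¹v⁻¹, so u·v ≠ v·u and G is not abelian.

Answer: No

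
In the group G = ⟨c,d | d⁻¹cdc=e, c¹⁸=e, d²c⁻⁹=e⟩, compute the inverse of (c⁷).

The order of (c⁷) is 18 (smallest k with (c⁷)ᵏ = e), so (c⁷)⁻¹ = (c⁷)¹⁷ = c¹¹.
Check: (c⁷) · (c¹¹) → (c⁷) · c¹¹ = e, giving e as required.

Answer: c¹¹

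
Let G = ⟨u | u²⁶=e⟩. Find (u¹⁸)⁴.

Compute successive powers of (u¹⁸), reducing at each step:
  (u¹⁸)²: (u¹⁸) · u¹⁸ = u¹⁰
  (u¹⁸)³: (u¹⁰) · u¹⁸ = u²
  (u¹⁸)⁴: (u²) · u¹⁸ = u²⁰

Answer: u²⁰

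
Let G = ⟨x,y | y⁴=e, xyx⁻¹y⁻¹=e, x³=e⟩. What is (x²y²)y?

Compute (x²y²) · y by multiplying left to right and reducing via the relations at each step:
  (x²y²) · y = x²y³

Answer: x²y³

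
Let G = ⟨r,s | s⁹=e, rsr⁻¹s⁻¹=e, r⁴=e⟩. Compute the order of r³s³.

Compute successive powers until reaching e:
  (r³s³)¹ = r³s³, (r³s³)² = r²s⁶, (r³s³)³ = r, (r³s³)⁴ = s³, (r³s³)⁵ = r³s⁶, (r³s³)⁶ = r², (r³s³)⁷ = rs³, (r³s³)⁸ = s⁶, (r³s³)⁹ = r³, (r³s³)¹⁰ = r²s³, (r³s³)¹¹ = rs⁶, (r³s³)¹² = e.
The smallest positive k with (r³s³)ᵏ = e is 12.

Answer: 12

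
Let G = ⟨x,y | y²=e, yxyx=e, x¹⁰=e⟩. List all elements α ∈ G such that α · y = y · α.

⟨y⟩ ⊆ C_G(y) since powers of y commute with y; so |C_G(y)| ≥ |⟨y⟩| = 2.
By orbit–stabilizer, |C_G(y)| = |G| / |conj. class of y| = 20 / 5 = 4.
The 4 elements commuting with y are {e, x⁵, y, x⁵y}.

Answer: {e, x⁵, y, x⁵y}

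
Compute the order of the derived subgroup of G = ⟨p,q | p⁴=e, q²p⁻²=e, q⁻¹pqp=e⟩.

G' = [G, G] is generated by all commutators. The generator-pair commutators are: [p, q] = p².
The subgroup they normally generate is {e, p²}, of order 2.
Check: |G/G'| = 8/2 = 4 is the order of the abelianisation.

Answer: 2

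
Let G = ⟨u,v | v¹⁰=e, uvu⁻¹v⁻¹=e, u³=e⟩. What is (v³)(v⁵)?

Compute (v³) · (v⁵) by multiplying left to right and reducing via the relations at each step:
  (v³) · v⁵ = v⁸

Answer: v⁸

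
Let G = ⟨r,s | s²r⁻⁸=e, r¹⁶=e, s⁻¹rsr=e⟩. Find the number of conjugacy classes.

The conjugacy classes (representative and size) are:
  [e] (size 1), [r] (size 2), [r¹⁴] (size 2), [r³] (size 2), [r¹²] (size 2), [r⁵] (size 2), [r¹⁰] (size 2), [r⁷] (size 2), [r⁸] (size 1), [r⁶s] (size 8), [r³s⁻¹] (size 8).
Class equation: 1 + 2 + 2 + 2 + 2 + 2 + 2 + 2 + 1 + 8 + 8 = 32 = |G|. So G has 11 conjugacy classes.

Answer: 11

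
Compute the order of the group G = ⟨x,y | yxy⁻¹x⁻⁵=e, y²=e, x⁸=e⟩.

Enumerate words in the generators, reducing via the relations: the distinct elements are
  {e, x, y, xy, x², x³, x⁴, x⁵, x⁶, x⁷, x²y, x³y, x⁴y, x⁵y, x⁶y, x⁷y}.
No further products give new elements, so |G| = 16.

Answer: 16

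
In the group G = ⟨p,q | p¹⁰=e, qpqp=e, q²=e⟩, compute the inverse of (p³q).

The order of (p³q) is 2 (smallest k with (p³q)ᵏ = e), so (p³q)⁻¹ = (p³q)¹ = p³q.
Check: (p³q) · (p³q) → (p³q) · p³ = q;   q · q = e, giving e as required.

Answer: p³q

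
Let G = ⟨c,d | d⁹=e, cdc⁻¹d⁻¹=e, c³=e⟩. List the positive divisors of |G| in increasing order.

|G| = 27 = 3³. By Lagrange's theorem the order of any subgroup divides 27; the divisors of 27 are 1, 3, 9, 27.

Answer: 1, 3, 9, 27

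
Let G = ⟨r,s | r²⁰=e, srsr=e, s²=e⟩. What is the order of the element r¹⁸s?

Compute successive powers until reaching e:
  (r¹⁸s)¹ = r¹⁸s, (r¹⁸s)² = e.
The smallest positive k with (r¹⁸s)ᵏ = e is 2.

Answer: 2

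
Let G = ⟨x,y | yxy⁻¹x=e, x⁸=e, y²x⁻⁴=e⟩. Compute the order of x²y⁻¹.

Compute successive powers until reaching e:
  (x²y⁻¹)¹ = x²y⁻¹, (x²y⁻¹)² = x⁴, (x²y⁻¹)³ = x²y, (x²y⁻¹)⁴ = e.
The smallest positive k with (x²y⁻¹)ᵏ = e is 4.

Answer: 4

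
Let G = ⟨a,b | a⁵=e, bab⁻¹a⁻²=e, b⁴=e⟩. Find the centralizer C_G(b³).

⟨b³⟩ ⊆ C_G(b³) since powers of b³ commute with b³; so |C_G(b³)| ≥ |⟨b³⟩| = 4.
By orbit–stabilizer, |C_G(b³)| = |G| / |conj. class of b³| = 20 / 5 = 4.
The 4 elements commuting with b³ are {e, b, b², b³}.

Answer: {e, b, b², b³}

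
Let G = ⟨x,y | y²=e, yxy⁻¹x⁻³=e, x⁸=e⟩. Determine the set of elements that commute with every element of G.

An element z ∈ Z(G) iff z commutes with every generator.
For example x⁴ is central: (x⁴)·x = x⁵ = x·(x⁴); (x⁴)·y = x⁴y = y·(x⁴).
Whereas x ∉ Z(G) since x·y = xy ≠ x³y = y·x.
Checking each of the 16 elements this way gives Z(G) = {e, x⁴}, of order 2.

Answer: {e, x⁴}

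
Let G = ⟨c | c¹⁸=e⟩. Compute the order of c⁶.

Compute successive powers until reaching e:
  (c⁶)¹ = c⁶, (c⁶)² = c¹², (c⁶)³ = e.
The smallest positive k with (c⁶)ᵏ = e is 3.

Answer: 3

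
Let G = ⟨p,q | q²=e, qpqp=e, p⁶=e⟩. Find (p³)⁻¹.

The order of (p³) is 2 (smallest k with (p³)ᵏ = e), so (p³)⁻¹ = (p³)¹ = p³.
Check: (p³) · (p³) → (p³) · p³ = e, giving e as required.

Answer: p³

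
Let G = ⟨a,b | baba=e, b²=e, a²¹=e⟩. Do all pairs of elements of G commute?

a·b = ab but b·a = a²⁰b, so a·b ≠ b·a and G is not abelian.

Answer: No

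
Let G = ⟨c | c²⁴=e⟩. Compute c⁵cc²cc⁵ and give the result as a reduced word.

Multiply left to right, reducing at each step:
  (c⁵) · c = c⁶
  (c⁶) · c² = c⁸
  (c⁸) · c = c⁹
  (c⁹) · c⁵ = c¹⁴

Answer: c¹⁴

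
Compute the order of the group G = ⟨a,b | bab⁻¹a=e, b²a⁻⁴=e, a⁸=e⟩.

Enumerate words in the generators, reducing via the relations: the distinct elements are
  {a, b, e, ab, a², a³, a⁴, a⁵, a⁶, a⁷, a²b, a³b, b⁻¹, ab⁻¹, a²b⁻¹, a³b⁻¹}.
No further products give new elements, so |G| = 16.

Answer: 16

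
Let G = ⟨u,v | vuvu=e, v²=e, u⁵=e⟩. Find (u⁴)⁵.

Compute successive powers of (u⁴), reducing at each step:
  (u⁴)²: (u⁴) · u⁴ = u³
  (u⁴)³: (u³) · u⁴ = u²
  (u⁴)⁴: (u²) · u⁴ = u
  (u⁴)⁵: u · u⁴ = e

Answer: e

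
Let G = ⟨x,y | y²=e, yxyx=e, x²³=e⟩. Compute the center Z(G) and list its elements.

An element z ∈ Z(G) iff z commutes with every generator.
For example e is central: e·x = x = x·e; e·y = y = y·e.
Whereas x ∉ Z(G) since x·y = xy ≠ x²²y = y·x.
Checking each of the 46 elements this way gives Z(G) = {e}, of order 1.

Answer: {e}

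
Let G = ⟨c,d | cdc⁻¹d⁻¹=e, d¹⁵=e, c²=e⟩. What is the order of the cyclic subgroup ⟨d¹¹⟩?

|⟨d¹¹⟩| equals the order of d¹¹. Compute successive powers until reaching e:
  (d¹¹)¹ = d¹¹, (d¹¹)² = d⁷, (d¹¹)³ = d³, (d¹¹)⁴ = d¹⁴, (d¹¹)⁵ = d¹⁰, (d¹¹)⁶ = d⁶, (d¹¹)⁷ = d², (d¹¹)⁸ = d¹³, (d¹¹)⁹ = d⁹, (d¹¹)¹⁰ = d⁵, (d¹¹)¹¹ = d, (d¹¹)¹² = d¹², (d¹¹)¹³ = d⁸, (d¹¹)¹⁴ = d⁴, (d¹¹)¹⁵ = e.
The smallest positive k with (d¹¹)ᵏ = e is 15, so |⟨d¹¹⟩| = 15.

Answer: 15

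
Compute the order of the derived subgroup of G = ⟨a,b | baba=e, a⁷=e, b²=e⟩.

G' = [G, G] is generated by all commutators. The generator-pair commutators are: [a, b] = a².
The subgroup they normally generate is {e, a, a², a³, a⁴, a⁵, a⁶}, of order 7.
Check: |G/G'| = 14/7 = 2 is the order of the abelianisation.

Answer: 7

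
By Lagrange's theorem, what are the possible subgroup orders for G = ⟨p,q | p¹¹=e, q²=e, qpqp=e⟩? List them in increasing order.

|G| = 22 = 2 · 11. By Lagrange's theorem the order of any subgroup divides 22; the divisors of 22 are 1, 2, 11, 22.

Answer: 1, 2, 11, 22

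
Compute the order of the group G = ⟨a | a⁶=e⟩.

G is generated by a single element, so G is cyclic. The relator gives a⁶ = e and no smaller power is forced to be e, so the 6 powers {a, e, a², a³, a⁴, a⁵} are distinct. Hence |G| = 6.

Answer: 6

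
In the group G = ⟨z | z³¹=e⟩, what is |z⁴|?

Compute successive powers until reaching e:
  (z⁴)¹ = z⁴, (z⁴)² = z⁸, (z⁴)³ = z¹², (z⁴)⁴ = z¹⁶, (z⁴)⁵ = z²⁰, (z⁴)⁶ = z²⁴, (z⁴)⁷ = z²⁸, (z⁴)⁸ = z, (z⁴)⁹ = z⁵, (z⁴)¹⁰ = z⁹, (z⁴)¹¹ = z¹³, (z⁴)¹² = z¹⁷, (z⁴)¹³ = z²¹, (z⁴)¹⁴ = z²⁵, (z⁴)¹⁵ = z²⁹, (z⁴)¹⁶ = z², (z⁴)¹⁷ = z⁶, (z⁴)¹⁸ = z¹⁰, (z⁴)¹⁹ = z¹⁴, (z⁴)²⁰ = z¹⁸, (z⁴)²¹ = z²², (z⁴)²² = z²⁶, (z⁴)²³ = z³⁰, (z⁴)²⁴ = z³, (z⁴)²⁵ = z⁷, (z⁴)²⁶ = z¹¹, (z⁴)²⁷ = z¹⁵, (z⁴)²⁸ = z¹⁹, (z⁴)²⁹ = z²³, (z⁴)³⁰ = z²⁷, (z⁴)³¹ = e.
The smallest positive k with (z⁴)ᵏ = e is 31.

Answer: 31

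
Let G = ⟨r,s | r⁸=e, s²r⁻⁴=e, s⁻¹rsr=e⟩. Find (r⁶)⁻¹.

The order of (r⁶) is 4 (smallest k with (r⁶)ᵏ = e), so (r⁶)⁻¹ = (r⁶)³ = r².
Check: (r⁶) · (r²) → (r⁶) · r² = e, giving e as required.

Answer: r²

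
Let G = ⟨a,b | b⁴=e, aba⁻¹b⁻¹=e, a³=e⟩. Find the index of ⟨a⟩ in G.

First find ord(a) by computing successive powers:
  a¹ = a, a² = a², a³ = e.
So |⟨a⟩| = ord(a) = 3. With |G| = 12, by Lagrange [G : ⟨a⟩] = 12/3 = 4.

Answer: 4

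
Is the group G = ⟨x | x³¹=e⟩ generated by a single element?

|G| = 31. The element x has order 31 (its powers give 31 distinct elements), so ⟨x⟩ = G and G is cyclic.

Answer: Yes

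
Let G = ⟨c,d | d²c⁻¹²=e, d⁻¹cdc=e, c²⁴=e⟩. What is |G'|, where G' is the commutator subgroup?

G' = [G, G] is generated by all commutators. The generator-pair commutators are: [c, d] = c².
The subgroup they normally generate is {e, c², c⁴, c⁶, c⁸, c¹⁰, c¹², c¹⁴, c¹⁶, c¹⁸, c²⁰, c²²}, of order 12.
Check: |G/G'| = 48/12 = 4 is the order of the abelianisation.

Answer: 12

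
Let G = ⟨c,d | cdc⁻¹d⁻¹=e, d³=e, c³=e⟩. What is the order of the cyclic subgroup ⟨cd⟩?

|⟨cd⟩| equals the order of cd. Compute successive powers until reaching e:
  (cd)¹ = cd, (cd)² = c²d², (cd)³ = e.
The smallest positive k with (cd)ᵏ = e is 3, so |⟨cd⟩| = 3.

Answer: 3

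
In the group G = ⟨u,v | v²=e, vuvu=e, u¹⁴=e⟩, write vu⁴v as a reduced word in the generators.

Multiply left to right, reducing at each step:
  v · u⁴ = u¹⁰v
  (u¹⁰v) · v = u¹⁰

Answer: u¹⁰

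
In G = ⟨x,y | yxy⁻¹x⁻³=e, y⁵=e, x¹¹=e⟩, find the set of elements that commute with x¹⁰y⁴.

⟨x¹⁰y⁴⟩ ⊆ C_G(x¹⁰y⁴) since powers of x¹⁰y⁴ commute with x¹⁰y⁴; so |C_G(x¹⁰y⁴)| ≥ |⟨x¹⁰y⁴⟩| = 5.
By orbit–stabilizer, |C_G(x¹⁰y⁴)| = |G| / |conj. class of x¹⁰y⁴| = 55 / 11 = 5.
The 5 elements commuting with x¹⁰y⁴ are {e, x³y, xy², x⁶y³, x¹⁰y⁴}.

Answer: {e, x³y, xy², x⁶y³, x¹⁰y⁴}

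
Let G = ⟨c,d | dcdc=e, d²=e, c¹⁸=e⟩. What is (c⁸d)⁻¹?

The order of (c⁸d) is 2 (smallest k with (c⁸d)ᵏ = e), so (c⁸d)⁻¹ = (c⁸d)¹ = c⁸d.
Check: (c⁸d) · (c⁸d) → (c⁸d) · c⁸ = d;   d · d = e, giving e as required.

Answer: c⁸d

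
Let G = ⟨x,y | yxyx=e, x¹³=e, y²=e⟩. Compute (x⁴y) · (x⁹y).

Compute (x⁴y) · (x⁹y) by multiplying left to right and reducing via the relations at each step:
  (x⁴y) · x⁹ = x⁸y
  (x⁸y) · y = x⁸

Answer: x⁸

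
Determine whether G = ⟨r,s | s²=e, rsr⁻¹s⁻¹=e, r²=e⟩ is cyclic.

|G| = 4, but the maximum element order in G is 2 < 4. No single element generates all of G, so G is not cyclic.

Answer: No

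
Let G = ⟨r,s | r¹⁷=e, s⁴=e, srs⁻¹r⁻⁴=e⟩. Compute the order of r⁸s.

Compute successive powers until reaching e:
  (r⁸s)¹ = r⁸s, (r⁸s)² = r⁶s², (r⁸s)³ = r¹⁵s³, (r⁸s)⁴ = e.
The smallest positive k with (r⁸s)ᵏ = e is 4.

Answer: 4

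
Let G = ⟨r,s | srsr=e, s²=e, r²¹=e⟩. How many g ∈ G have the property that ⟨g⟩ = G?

⟨g⟩ = G would require ord(g) = |G| = 42, but the maximum element order in G is 21 < 42. So G is not cyclic and no single element generates it: the count is 0.

Answer: 0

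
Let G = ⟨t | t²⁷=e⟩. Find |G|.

G is generated by a single element, so G is cyclic. The relator gives t²⁷ = e and no smaller power is forced to be e, so the 27 powers {e, t, t², t³, t⁴, t⁵, t⁶, t⁷, t⁸, t⁹, t²², t²³, t²¹, t²⁰, t²⁴, t²⁵, t²⁶, t¹², t¹³, t¹¹, t¹⁰, t¹⁴, t¹⁵, t¹⁶, t¹⁷, t¹⁸, t¹⁹} are distinct. Hence |G| = 27.

Answer: 27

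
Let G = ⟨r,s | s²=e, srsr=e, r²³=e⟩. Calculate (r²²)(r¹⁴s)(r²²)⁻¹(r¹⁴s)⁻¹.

[(r²²), (r¹⁴s)] = (r²²)·(r¹⁴s)·(r²²)⁻¹·(r¹⁴s)⁻¹.
  (r²²) · (r¹⁴s) = r¹³s
  (r¹³s) · r = r¹²s
  (r¹²s) · (r¹⁴s) = r²¹

Answer: r²¹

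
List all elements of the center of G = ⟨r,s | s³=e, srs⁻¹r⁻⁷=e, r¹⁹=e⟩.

An element z ∈ Z(G) iff z commutes with every generator.
For example e is central: e·r = r = r·e; e·s = s = s·e.
Whereas r ∉ Z(G) since r·s = rs ≠ r⁷s = s·r.
Checking each of the 57 elements this way gives Z(G) = {e}, of order 1.

Answer: {e}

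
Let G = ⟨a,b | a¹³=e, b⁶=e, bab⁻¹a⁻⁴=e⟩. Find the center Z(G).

An element z ∈ Z(G) iff z commutes with every generator.
For example e is central: e·a = a = a·e; e·b = b = b·e.
Whereas a ∉ Z(G) since a·b = ab ≠ a⁴b = b·a.
Checking each of the 78 elements this way gives Z(G) = {e}, of order 1.

Answer: {e}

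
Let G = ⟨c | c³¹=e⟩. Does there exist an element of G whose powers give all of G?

|G| = 31. The element c has order 31 (its powers give 31 distinct elements), so ⟨c⟩ = G and G is cyclic.

Answer: Yes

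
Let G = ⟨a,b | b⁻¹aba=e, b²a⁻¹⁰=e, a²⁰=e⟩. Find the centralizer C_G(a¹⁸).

⟨a¹⁸⟩ ⊆ C_G(a¹⁸) since powers of a¹⁸ commute with a¹⁸; so |C_G(a¹⁸)| ≥ |⟨a¹⁸⟩| = 10.
By orbit–stabilizer, |C_G(a¹⁸)| = |G| / |conj. class of a¹⁸| = 40 / 2 = 20.
The 20 elements commuting with a¹⁸ are {e, a, a², a³, a⁴, a⁵, a⁶, a⁷, a⁸, a⁹, a¹⁰, a¹¹, a¹², a¹³, a¹⁴, a¹⁵, a¹⁶, a¹⁷, a¹⁸, a¹⁹}.

Answer: {e, a, a², a³, a⁴, a⁵, a⁶, a⁷, a⁸, a⁹, a¹⁰, a¹¹, a¹², a¹³, a¹⁴, a¹⁵, a¹⁶, a¹⁷, a¹⁸, a¹⁹}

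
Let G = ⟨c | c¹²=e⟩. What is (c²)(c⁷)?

Compute (c²) · (c⁷) by multiplying left to right and reducing via the relations at each step:
  (c²) · c⁷ = c⁹

Answer: c⁹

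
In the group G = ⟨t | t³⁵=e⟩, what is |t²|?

Compute successive powers until reaching e:
  (t²)¹ = t², (t²)² = t⁴, (t²)³ = t⁶, (t²)⁴ = t⁸, (t²)⁵ = t¹⁰, (t²)⁶ = t¹², (t²)⁷ = t¹⁴, (t²)⁸ = t¹⁶, (t²)⁹ = t¹⁸, (t²)¹⁰ = t²⁰, (t²)¹¹ = t²², (t²)¹² = t²⁴, (t²)¹³ = t²⁶, (t²)¹⁴ = t²⁸, (t²)¹⁵ = t³⁰, (t²)¹⁶ = t³², (t²)¹⁷ = t³⁴, (t²)¹⁸ = t, (t²)¹⁹ = t³, (t²)²⁰ = t⁵, (t²)²¹ = t⁷, (t²)²² = t⁹, (t²)²³ = t¹¹, (t²)²⁴ = t¹³, (t²)²⁵ = t¹⁵, (t²)²⁶ = t¹⁷, (t²)²⁷ = t¹⁹, (t²)²⁸ = t²¹, (t²)²⁹ = t²³, (t²)³⁰ = t²⁵, (t²)³¹ = t²⁷, (t²)³² = t²⁹, (t²)³³ = t³¹, (t²)³⁴ = t³³, (t²)³⁵ = e.
The smallest positive k with (t²)ᵏ = e is 35.

Answer: 35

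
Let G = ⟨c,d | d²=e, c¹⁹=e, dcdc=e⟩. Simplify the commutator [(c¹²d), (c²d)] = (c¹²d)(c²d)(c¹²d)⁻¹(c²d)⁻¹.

[(c¹²d), (c²d)] = (c¹²d)·(c²d)·(c¹²d)⁻¹·(c²d)⁻¹.
  (c¹²d) · (c²d) = c¹⁰
  (c¹⁰) · (c¹²d) = c³d
  (c³d) · (c²d) = c

Answer: c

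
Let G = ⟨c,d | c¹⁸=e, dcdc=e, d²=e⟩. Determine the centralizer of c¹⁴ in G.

⟨c¹⁴⟩ ⊆ C_G(c¹⁴) since powers of c¹⁴ commute with c¹⁴; so |C_G(c¹⁴)| ≥ |⟨c¹⁴⟩| = 9.
By orbit–stabilizer, |C_G(c¹⁴)| = |G| / |conj. class of c¹⁴| = 36 / 2 = 18.
The 18 elements commuting with c¹⁴ are {e, c, c², c³, c⁴, c⁵, c⁶, c⁷, c⁸, c⁹, c¹⁰, c¹¹, c¹², c¹³, c¹⁴, c¹⁵, c¹⁶, c¹⁷}.

Answer: {e, c, c², c³, c⁴, c⁵, c⁶, c⁷, c⁸, c⁹, c¹⁰, c¹¹, c¹², c¹³, c¹⁴, c¹⁵, c¹⁶, c¹⁷}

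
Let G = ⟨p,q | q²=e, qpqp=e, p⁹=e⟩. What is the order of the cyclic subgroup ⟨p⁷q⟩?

|⟨p⁷q⟩| equals the order of p⁷q. Compute successive powers until reaching e:
  (p⁷q)¹ = p⁷q, (p⁷q)² = e.
The smallest positive k with (p⁷q)ᵏ = e is 2, so |⟨p⁷q⟩| = 2.

Answer: 2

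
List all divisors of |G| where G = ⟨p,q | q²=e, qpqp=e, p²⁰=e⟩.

|G| = 40 = 2³ · 5. By Lagrange's theorem the order of any subgroup divides 40; the divisors of 40 are 1, 2, 4, 5, 8, 10, 20, 40.

Answer: 1, 2, 4, 5, 8, 10, 20, 40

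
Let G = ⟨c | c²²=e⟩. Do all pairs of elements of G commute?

G has a single generator, so G is cyclic and hence abelian.

Answer: Yes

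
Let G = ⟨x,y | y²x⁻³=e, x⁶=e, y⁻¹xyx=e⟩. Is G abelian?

x·y = xy but y·x = x²y⁻¹, so x·y ≠ y·x and G is not abelian.

Answer: No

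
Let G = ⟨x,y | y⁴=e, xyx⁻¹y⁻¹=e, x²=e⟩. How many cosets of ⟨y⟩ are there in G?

First find ord(y) by computing successive powers:
  y¹ = y, y² = y², y³ = y³, y⁴ = e.
So |⟨y⟩| = ord(y) = 4. With |G| = 8, by Lagrange [G : ⟨y⟩] = 8/4 = 2.

Answer: 2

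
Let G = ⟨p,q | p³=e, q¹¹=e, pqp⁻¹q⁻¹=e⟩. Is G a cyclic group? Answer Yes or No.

|G| = 33. The element pq has order 33 (its powers give 33 distinct elements), so ⟨pq⟩ = G and G is cyclic.

Answer: Yes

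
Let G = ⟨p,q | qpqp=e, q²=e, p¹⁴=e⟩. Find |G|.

Enumerate words in the generators, reducing via the relations: the distinct elements are
  {e, p, q, pq, p², p³, p⁴, p⁵, p⁶, p⁷, p⁸, p⁹, p²q, p³q, p¹², p¹³, p¹¹, p¹⁰, p⁴q, p⁵q, p⁶q, p⁷q, p⁸q, p⁹q, p¹²q, p¹³q, p¹¹q, p¹⁰q}.
No further products give new elements, so |G| = 28.

Answer: 28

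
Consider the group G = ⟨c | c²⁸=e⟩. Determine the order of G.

G is generated by a single element, so G is cyclic. The relator gives c²⁸ = e and no smaller power is forced to be e, so the 28 powers {c, e, c², c³, c⁴, c⁵, c⁶, c⁷, c⁸, c⁹, c²², c²³, c²¹, c²⁰, c²⁴, c²⁵, c²⁶, c²⁷, c¹², c¹³, c¹¹, c¹⁰, c¹⁴, c¹⁵, c¹⁶, c¹⁷, c¹⁸, c¹⁹} are distinct. Hence |G| = 28.

Answer: 28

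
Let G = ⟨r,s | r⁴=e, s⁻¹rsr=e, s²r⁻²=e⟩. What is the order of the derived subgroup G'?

G' = [G, G] is generated by all commutators. The generator-pair commutators are: [r, s] = r².
The subgroup they normally generate is {e, r²}, of order 2.
Check: |G/G'| = 8/2 = 4 is the order of the abelianisation.

Answer: 2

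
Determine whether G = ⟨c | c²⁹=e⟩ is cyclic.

|G| = 29. The element c has order 29 (its powers give 29 distinct elements), so ⟨c⟩ = G and G is cyclic.

Answer: Yes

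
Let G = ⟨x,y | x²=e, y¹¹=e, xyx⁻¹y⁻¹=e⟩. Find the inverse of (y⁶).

The order of (y⁶) is 11 (smallest k with (y⁶)ᵏ = e), so (y⁶)⁻¹ = (y⁶)¹⁰ = y⁵.
Check: (y⁶) · (y⁵) → (y⁶) · y⁵ = e, giving e as required.

Answer: y⁵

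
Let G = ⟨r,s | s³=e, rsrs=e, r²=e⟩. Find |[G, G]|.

G' = [G, G] is generated by all commutators. The generator-pair commutators are: [r, s] = s.
The subgroup they normally generate is {e, s, s²}, of order 3.
Check: |G/G'| = 6/3 = 2 is the order of the abelianisation.

Answer: 3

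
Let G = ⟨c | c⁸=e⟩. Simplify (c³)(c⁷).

Compute (c³) · (c⁷) by multiplying left to right and reducing via the relations at each step:
  (c³) · c⁷ = c²

Answer: c²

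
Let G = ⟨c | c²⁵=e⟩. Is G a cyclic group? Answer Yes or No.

|G| = 25. The element c has order 25 (its powers give 25 distinct elements), so ⟨c⟩ = G and G is cyclic.

Answer: Yes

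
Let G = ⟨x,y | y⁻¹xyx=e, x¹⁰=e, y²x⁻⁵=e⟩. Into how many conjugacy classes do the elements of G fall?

The conjugacy classes (representative and size) are:
  [e] (size 1), [x] (size 2), [x⁸] (size 2), [x⁷] (size 2), [x⁴] (size 2), [x⁵] (size 1), [x⁴y] (size 5), [x²y⁻¹] (size 5).
Class equation: 1 + 2 + 2 + 2 + 2 + 1 + 5 + 5 = 20 = |G|. So G has 8 conjugacy classes.

Answer: 8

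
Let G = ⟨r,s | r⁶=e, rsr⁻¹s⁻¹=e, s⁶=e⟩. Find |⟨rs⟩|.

|⟨rs⟩| equals the order of rs. Compute successive powers until reaching e:
  (rs)¹ = rs, (rs)² = r²s², (rs)³ = r³s³, (rs)⁴ = r⁴s⁴, (rs)⁵ = r⁵s⁵, (rs)⁶ = e.
The smallest positive k with (rs)ᵏ = e is 6, so |⟨rs⟩| = 6.

Answer: 6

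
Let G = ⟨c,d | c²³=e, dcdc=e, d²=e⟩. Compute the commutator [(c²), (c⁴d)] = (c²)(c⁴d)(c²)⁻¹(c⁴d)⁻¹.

[(c²), (c⁴d)] = (c²)·(c⁴d)·(c²)⁻¹·(c⁴d)⁻¹.
  (c²) · (c⁴d) = c⁶d
  (c⁶d) · (c²¹) = c⁸d
  (c⁸d) · (c⁴d) = c⁴

Answer: c⁴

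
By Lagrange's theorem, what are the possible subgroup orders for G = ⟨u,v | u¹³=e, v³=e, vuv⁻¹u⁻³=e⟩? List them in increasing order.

|G| = 39 = 3 · 13. By Lagrange's theorem the order of any subgroup divides 39; the divisors of 39 are 1, 3, 13, 39.

Answer: 1, 3, 13, 39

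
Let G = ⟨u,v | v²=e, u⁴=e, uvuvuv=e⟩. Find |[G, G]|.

G' = [G, G] is generated by all commutators. The generator-pair commutators are: [u, v] = u²vu.
The subgroup they normally generate is {e, u², uv, vu³, u²vu, u³v, u²vu³, vu, uvu², vu²v, u²vu²v, u³vu²}, of order 12.
Check: |G/G'| = 24/12 = 2 is the order of the abelianisation.

Answer: 12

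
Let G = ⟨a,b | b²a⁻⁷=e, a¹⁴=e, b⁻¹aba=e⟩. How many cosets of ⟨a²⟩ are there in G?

First find ord(a²) by computing successive powers:
  (a²)¹ = a², (a²)² = a⁴, (a²)³ = a⁶, (a²)⁴ = a⁸, (a²)⁵ = a¹⁰, (a²)⁶ = a¹², (a²)⁷ = e.
So |⟨a²⟩| = ord(a²) = 7. With |G| = 28, by Lagrange [G : ⟨a²⟩] = 28/7 = 4.

Answer: 4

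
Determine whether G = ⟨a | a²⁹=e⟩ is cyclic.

|G| = 29. The element a has order 29 (its powers give 29 distinct elements), so ⟨a⟩ = G and G is cyclic.

Answer: Yes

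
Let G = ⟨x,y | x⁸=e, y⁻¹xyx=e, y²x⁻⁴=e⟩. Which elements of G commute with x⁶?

⟨x⁶⟩ ⊆ C_G(x⁶) since powers of x⁶ commute with x⁶; so |C_G(x⁶)| ≥ |⟨x⁶⟩| = 4.
By orbit–stabilizer, |C_G(x⁶)| = |G| / |conj. class of x⁶| = 16 / 2 = 8.
The 8 elements commuting with x⁶ are {e, x, x², x³, x⁴, x⁵, x⁶, x⁷}.

Answer: {e, x, x², x³, x⁴, x⁵, x⁶, x⁷}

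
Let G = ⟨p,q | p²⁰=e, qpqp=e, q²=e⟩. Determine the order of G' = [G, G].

G' = [G, G] is generated by all commutators. The generator-pair commutators are: [p, q] = p².
The subgroup they normally generate is {e, p², p⁴, p⁶, p⁸, p¹⁰, p¹², p¹⁴, p¹⁶, p¹⁸}, of order 10.
Check: |G/G'| = 40/10 = 4 is the order of the abelianisation.

Answer: 10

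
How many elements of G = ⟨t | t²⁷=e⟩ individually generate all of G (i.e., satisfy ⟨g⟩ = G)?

G is cyclic of order 27. An element generates G iff its order is 27, and a cyclic group of order 27 has exactly φ(27) = 18 such elements.

Answer: 18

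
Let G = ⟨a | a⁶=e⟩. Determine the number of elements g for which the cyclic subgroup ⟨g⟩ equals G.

G is cyclic of order 6. An element generates G iff its order is 6, and a cyclic group of order 6 has exactly φ(6) = 2 such elements.

Answer: 2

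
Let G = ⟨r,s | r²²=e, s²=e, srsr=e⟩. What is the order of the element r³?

Compute successive powers until reaching e:
  (r³)¹ = r³, (r³)² = r⁶, (r³)³ = r⁹, (r³)⁴ = r¹², (r³)⁵ = r¹⁵, (r³)⁶ = r¹⁸, (r³)⁷ = r²¹, (r³)⁸ = r², (r³)⁹ = r⁵, (r³)¹⁰ = r⁸, (r³)¹¹ = r¹¹, (r³)¹² = r¹⁴, (r³)¹³ = r¹⁷, (r³)¹⁴ = r²⁰, (r³)¹⁵ = r, (r³)¹⁶ = r⁴, (r³)¹⁷ = r⁷, (r³)¹⁸ = r¹⁰, (r³)¹⁹ = r¹³, (r³)²⁰ = r¹⁶, (r³)²¹ = r¹⁹, (r³)²² = e.
The smallest positive k with (r³)ᵏ = e is 22.

Answer: 22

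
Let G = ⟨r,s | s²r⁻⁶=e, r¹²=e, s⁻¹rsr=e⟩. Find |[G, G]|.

G' = [G, G] is generated by all commutators. The generator-pair commutators are: [r, s] = r².
The subgroup they normally generate is {e, r², r⁴, r⁶, r⁸, r¹⁰}, of order 6.
Check: |G/G'| = 24/6 = 4 is the order of the abelianisation.

Answer: 6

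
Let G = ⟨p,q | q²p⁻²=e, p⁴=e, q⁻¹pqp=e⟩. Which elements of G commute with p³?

⟨p³⟩ ⊆ C_G(p³) since powers of p³ commute with p³; so |C_G(p³)| ≥ |⟨p³⟩| = 4.
By orbit–stabilizer, |C_G(p³)| = |G| / |conj. class of p³| = 8 / 2 = 4.
The 4 elements commuting with p³ are {e, p, p², p³}.

Answer: {e, p, p², p³}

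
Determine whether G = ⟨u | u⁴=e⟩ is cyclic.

|G| = 4. The element u has order 4 (its powers give 4 distinct elements), so ⟨u⟩ = G and G is cyclic.

Answer: Yes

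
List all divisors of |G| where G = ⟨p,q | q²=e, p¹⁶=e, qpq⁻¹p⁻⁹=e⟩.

|G| = 32 = 2⁵. By Lagrange's theorem the order of any subgroup divides 32; the divisors of 32 are 1, 2, 4, 8, 16, 32.

Answer: 1, 2, 4, 8, 16, 32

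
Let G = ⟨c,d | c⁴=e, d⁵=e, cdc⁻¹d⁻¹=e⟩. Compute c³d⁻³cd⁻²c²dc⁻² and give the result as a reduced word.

Multiply left to right, reducing at each step:
  (c³) · d⁻³ = c³d²
  (c³d²) · c = d²
  (d²) · d⁻² = e
  e · c² = c²
  (c²) · d = c²d
  (c²d) · c⁻² = d

Answer: d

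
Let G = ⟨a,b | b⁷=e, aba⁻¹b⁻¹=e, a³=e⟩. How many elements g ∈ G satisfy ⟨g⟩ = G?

G is cyclic of order 21. An element generates G iff its order is 21, and a cyclic group of order 21 has exactly φ(21) = 12 such elements.

Answer: 12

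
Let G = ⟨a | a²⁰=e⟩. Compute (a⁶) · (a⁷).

Compute (a⁶) · (a⁷) by multiplying left to right and reducing via the relations at each step:
  (a⁶) · a⁷ = a¹³

Answer: a¹³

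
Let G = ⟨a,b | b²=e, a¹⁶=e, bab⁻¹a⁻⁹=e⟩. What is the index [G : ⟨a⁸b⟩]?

First find ord(a⁸b) by computing successive powers:
  (a⁸b)¹ = a⁸b, (a⁸b)² = e.
So |⟨a⁸b⟩| = ord(a⁸b) = 2. With |G| = 32, by Lagrange [G : ⟨a⁸b⟩] = 32/2 = 16.

Answer: 16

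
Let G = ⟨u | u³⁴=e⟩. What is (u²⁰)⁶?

Compute successive powers of (u²⁰), reducing at each step:
  (u²⁰)²: (u²⁰) · u²⁰ = u⁶
  (u²⁰)³: (u⁶) · u²⁰ = u²⁶
  (u²⁰)⁴: (u²⁶) · u²⁰ = u¹²
  (u²⁰)⁵: (u¹²) · u²⁰ = u³²
  (u²⁰)⁶: (u³²) · u²⁰ = u¹⁸

Answer: u¹⁸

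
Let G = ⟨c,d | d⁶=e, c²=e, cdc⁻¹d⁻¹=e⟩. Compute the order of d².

Compute successive powers until reaching e:
  (d²)¹ = d², (d²)² = d⁴, (d²)³ = e.
The smallest positive k with (d²)ᵏ = e is 3.

Answer: 3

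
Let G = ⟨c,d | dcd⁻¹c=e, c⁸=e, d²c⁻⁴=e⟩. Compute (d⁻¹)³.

Compute successive powers of (d⁻¹), reducing at each step:
  (d⁻¹)²: (d⁻¹) · d⁻¹ = c⁴
  (d⁻¹)³: (c⁴) · d⁻¹ = d

Answer: d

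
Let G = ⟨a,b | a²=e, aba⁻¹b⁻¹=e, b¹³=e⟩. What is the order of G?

Enumerate words in the generators, reducing via the relations: the distinct elements are
  {a, b, e, ab, b², b³, b⁴, b⁵, b⁶, b⁷, b⁸, b⁹, ab², ab³, ab⁴, ab⁵, ab⁶, ab⁷, ab⁸, ab⁹, b¹², b¹¹, b¹⁰, ab¹², ab¹¹, ab¹⁰}.
No further products give new elements, so |G| = 26.

Answer: 26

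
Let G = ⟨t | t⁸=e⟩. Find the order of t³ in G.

Compute successive powers until reaching e:
  (t³)¹ = t³, (t³)² = t⁶, (t³)³ = t, (t³)⁴ = t⁴, (t³)⁵ = t⁷, (t³)⁶ = t², (t³)⁷ = t⁵, (t³)⁸ = e.
The smallest positive k with (t³)ᵏ = e is 8.

Answer: 8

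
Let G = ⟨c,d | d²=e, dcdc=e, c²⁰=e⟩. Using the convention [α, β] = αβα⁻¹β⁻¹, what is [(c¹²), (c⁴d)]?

[(c¹²), (c⁴d)] = (c¹²)·(c⁴d)·(c¹²)⁻¹·(c⁴d)⁻¹.
  (c¹²) · (c⁴d) = c¹⁶d
  (c¹⁶d) · (c⁸) = c⁸d
  (c⁸d) · (c⁴d) = c⁴

Answer: c⁴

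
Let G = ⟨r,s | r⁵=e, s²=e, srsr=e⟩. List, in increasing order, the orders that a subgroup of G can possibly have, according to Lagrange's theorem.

|G| = 10 = 2 · 5. By Lagrange's theorem the order of any subgroup divides 10; the divisors of 10 are 1, 2, 5, 10.

Answer: 1, 2, 5, 10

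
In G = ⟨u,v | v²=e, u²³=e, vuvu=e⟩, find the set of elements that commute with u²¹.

⟨u²¹⟩ ⊆ C_G(u²¹) since powers of u²¹ commute with u²¹; so |C_G(u²¹)| ≥ |⟨u²¹⟩| = 23.
By orbit–stabilizer, |C_G(u²¹)| = |G| / |conj. class of u²¹| = 46 / 2 = 23.
The 23 elements commuting with u²¹ are {e, u, u², u³, u⁴, u⁵, u⁶, u⁷, u⁸, u⁹, u¹⁰, u¹¹, u¹², u¹³, u¹⁴, u¹⁵, u¹⁶, u¹⁷, u¹⁸, u¹⁹, u²⁰, u²¹, u²²}.

Answer: {e, u, u², u³, u⁴, u⁵, u⁶, u⁷, u⁸, u⁹, u¹⁰, u¹¹, u¹², u¹³, u¹⁴, u¹⁵, u¹⁶, u¹⁷, u¹⁸, u¹⁹, u²⁰, u²¹, u²²}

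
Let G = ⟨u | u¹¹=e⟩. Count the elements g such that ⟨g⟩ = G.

G is cyclic of order 11. An element generates G iff its order is 11, and a cyclic group of order 11 has exactly φ(11) = 10 such elements.

Answer: 10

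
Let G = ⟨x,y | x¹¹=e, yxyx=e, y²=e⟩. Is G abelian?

x·y = xy but y·x = x¹⁰y, so x·y ≠ y·x and G is not abelian.

Answer: No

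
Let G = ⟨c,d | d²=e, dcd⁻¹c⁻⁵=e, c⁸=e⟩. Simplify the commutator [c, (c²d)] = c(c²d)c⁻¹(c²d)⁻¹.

[c, (c²d)] = c·(c²d)·c⁻¹·(c²d)⁻¹.
  c · (c²d) = c³d
  (c³d) · (c⁷) = c⁶d
  (c⁶d) · (c⁶d) = c⁴

Answer: c⁴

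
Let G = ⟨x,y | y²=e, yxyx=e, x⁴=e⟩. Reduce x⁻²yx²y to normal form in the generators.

Multiply left to right, reducing at each step:
  (x²) · y = x²y
  (x²y) · x² = y
  y · y = e

Answer: e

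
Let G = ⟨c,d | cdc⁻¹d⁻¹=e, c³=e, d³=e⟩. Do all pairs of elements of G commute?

Each pair of generators commutes: c·d = cd = d·c. Since the generators pairwise commute, every element of G commutes with every other, so G is abelian.

Answer: Yes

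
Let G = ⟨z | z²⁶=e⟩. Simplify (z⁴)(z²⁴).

Compute (z⁴) · (z²⁴) by multiplying left to right and reducing via the relations at each step:
  (z⁴) · z²⁴ = z²

Answer: z²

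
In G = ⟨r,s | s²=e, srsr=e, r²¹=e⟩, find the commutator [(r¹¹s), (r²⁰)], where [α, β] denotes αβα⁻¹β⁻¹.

[(r¹¹s), (r²⁰)] = (r¹¹s)·(r²⁰)·(r¹¹s)⁻¹·(r²⁰)⁻¹.
  (r¹¹s) · (r²⁰) = r¹²s
  (r¹²s) · (r¹¹s) = r
  r · r = r²

Answer: r²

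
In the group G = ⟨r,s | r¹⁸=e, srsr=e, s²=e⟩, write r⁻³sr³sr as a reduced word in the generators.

Multiply left to right, reducing at each step:
  (r¹⁵) · s = r¹⁵s
  (r¹⁵s) · r³ = r¹²s
  (r¹²s) · s = r¹²
  (r¹²) · r = r¹³

Answer: r¹³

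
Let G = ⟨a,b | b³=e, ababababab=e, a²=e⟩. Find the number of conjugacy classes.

The conjugacy classes (representative and size) are:
  [e] (size 1), [abab²abab²a] (size 15), [babab²a] (size 20), [ab²ab²a] (size 12), [b²abab²] (size 12).
Class equation: 1 + 15 + 20 + 12 + 12 = 60 = |G|. So G has 5 conjugacy classes.

Answer: 5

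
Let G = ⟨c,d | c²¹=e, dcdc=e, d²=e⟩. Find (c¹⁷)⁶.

Compute successive powers of (c¹⁷), reducing at each step:
  (c¹⁷)²: (c¹⁷) · c¹⁷ = c¹³
  (c¹⁷)³: (c¹³) · c¹⁷ = c⁹
  (c¹⁷)⁴: (c⁹) · c¹⁷ = c⁵
  (c¹⁷)⁵: (c⁵) · c¹⁷ = c
  (c¹⁷)⁶: c · c¹⁷ = c¹⁸

Answer: c¹⁸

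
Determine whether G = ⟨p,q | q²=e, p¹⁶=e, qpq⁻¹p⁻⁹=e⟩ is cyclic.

Every cyclic group is abelian. But p·q = pq while q·p = p⁹q, so p·q ≠ q·p and G is not abelian. Hence G is not cyclic.

Answer: No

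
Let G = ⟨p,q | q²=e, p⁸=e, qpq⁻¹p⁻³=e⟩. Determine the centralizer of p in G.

⟨p⟩ ⊆ C_G(p) since powers of p commute with p; so |C_G(p)| ≥ |⟨p⟩| = 8.
By orbit–stabilizer, |C_G(p)| = |G| / |conj. class of p| = 16 / 2 = 8.
The 8 elements commuting with p are {e, p, p², p³, p⁴, p⁵, p⁶, p⁷}.

Answer: {e, p, p², p³, p⁴, p⁵, p⁶, p⁷}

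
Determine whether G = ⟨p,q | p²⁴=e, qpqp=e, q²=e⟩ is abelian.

p·q = pq but q·p = p²³q, so p·q ≠ q·p and G is not abelian.

Answer: No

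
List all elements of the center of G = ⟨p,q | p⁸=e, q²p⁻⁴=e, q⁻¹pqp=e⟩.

An element z ∈ Z(G) iff z commutes with every generator.
For example p⁴ is central: (p⁴)·p = p⁵ = p·(p⁴); (p⁴)·q = q⁻¹ = q·(p⁴).
Whereas p ∉ Z(G) since p·q = pq ≠ p³q⁻¹ = q·p.
Checking each of the 16 elements this way gives Z(G) = {e, p⁴}, of order 2.

Answer: {e, p⁴}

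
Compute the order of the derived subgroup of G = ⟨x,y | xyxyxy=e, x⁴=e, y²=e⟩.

G' = [G, G] is generated by all commutators. The generator-pair commutators are: [x, y] = x²yx.
The subgroup they normally generate is {e, x², xy, yx³, x²yx, x³y, x²yx³, yx, xyx², yx²y, x²yx²y, x³yx²}, of order 12.
Check: |G/G'| = 24/12 = 2 is the order of the abelianisation.

Answer: 12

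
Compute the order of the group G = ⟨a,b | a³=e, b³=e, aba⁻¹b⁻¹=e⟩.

Enumerate words in the generators, reducing via the relations: the distinct elements are
  {a, b, e, ab, a², b², ab², a²b, a²b²}.
No further products give new elements, so |G| = 9.

Answer: 9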